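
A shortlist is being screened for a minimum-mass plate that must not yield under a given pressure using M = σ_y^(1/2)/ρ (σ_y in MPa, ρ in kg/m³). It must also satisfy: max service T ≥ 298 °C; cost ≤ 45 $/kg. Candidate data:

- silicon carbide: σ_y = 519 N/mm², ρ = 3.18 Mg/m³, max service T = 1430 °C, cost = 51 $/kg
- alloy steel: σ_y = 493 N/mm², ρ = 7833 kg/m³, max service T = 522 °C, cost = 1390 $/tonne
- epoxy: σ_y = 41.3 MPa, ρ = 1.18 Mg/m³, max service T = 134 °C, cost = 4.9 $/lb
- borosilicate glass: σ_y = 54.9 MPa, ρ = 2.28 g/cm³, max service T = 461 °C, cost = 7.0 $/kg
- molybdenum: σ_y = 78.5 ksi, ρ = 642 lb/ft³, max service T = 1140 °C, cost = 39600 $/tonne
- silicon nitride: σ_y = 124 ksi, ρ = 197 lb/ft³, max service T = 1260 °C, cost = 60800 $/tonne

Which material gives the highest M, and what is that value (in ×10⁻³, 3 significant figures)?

borosilicate glass, M = 3.25×10⁻³

Screen on constraints: max service T ≥ 298 °C; cost ≤ 45 $/kg. Survivors: alloy steel, borosilicate glass, molybdenum.
Normalizing units and computing the index:
  alloy steel: σ_y = 493.0 MPa, ρ = 7833 kg/m³
  borosilicate glass: σ_y = 54.90 MPa, ρ = 2280 kg/m³
  molybdenum: σ_y = 541.2 MPa, ρ = 10280 kg/m³
  borosilicate glass: M = 3.25×10⁻³
  alloy steel: M = 2.83×10⁻³
  molybdenum: M = 2.26×10⁻³
Borosilicate glass ranks first.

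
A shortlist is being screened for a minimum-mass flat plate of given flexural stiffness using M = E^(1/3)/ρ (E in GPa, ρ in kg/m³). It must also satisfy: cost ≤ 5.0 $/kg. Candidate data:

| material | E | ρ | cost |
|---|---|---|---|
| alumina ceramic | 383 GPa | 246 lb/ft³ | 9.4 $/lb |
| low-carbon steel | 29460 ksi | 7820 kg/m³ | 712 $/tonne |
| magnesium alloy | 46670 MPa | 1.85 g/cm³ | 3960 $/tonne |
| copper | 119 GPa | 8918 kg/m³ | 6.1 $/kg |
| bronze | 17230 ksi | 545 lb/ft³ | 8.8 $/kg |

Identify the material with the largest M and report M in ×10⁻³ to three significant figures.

Screen on constraints: cost ≤ 5.0 $/kg. Survivors: low-carbon steel, magnesium alloy.
Convert each candidate to consistent units, then evaluate M:
  low-carbon steel: E = 203.1 GPa, ρ = 7820 kg/m³
  magnesium alloy: E = 46.67 GPa, ρ = 1850 kg/m³
  magnesium alloy: M = 1.95×10⁻³
  low-carbon steel: M = 0.752×10⁻³
The maximum is for magnesium alloy.

magnesium alloy, M = 1.95×10⁻³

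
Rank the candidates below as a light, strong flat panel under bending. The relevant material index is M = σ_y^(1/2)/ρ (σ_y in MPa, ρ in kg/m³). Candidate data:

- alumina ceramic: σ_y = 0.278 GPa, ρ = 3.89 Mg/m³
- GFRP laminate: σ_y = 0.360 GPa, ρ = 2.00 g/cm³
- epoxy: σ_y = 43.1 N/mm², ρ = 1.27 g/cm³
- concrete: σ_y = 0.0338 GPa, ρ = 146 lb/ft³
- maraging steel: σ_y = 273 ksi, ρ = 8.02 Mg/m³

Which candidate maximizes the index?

Convert each candidate to consistent units, then evaluate M:
  alumina ceramic: σ_y = 278.0 MPa, ρ = 3890 kg/m³
  GFRP laminate: σ_y = 360.0 MPa, ρ = 2000 kg/m³
  epoxy: σ_y = 43.10 MPa, ρ = 1270 kg/m³
  concrete: σ_y = 33.80 MPa, ρ = 2339 kg/m³
  maraging steel: σ_y = 1882 MPa, ρ = 8020 kg/m³
  GFRP laminate: M = 9.49×10⁻³
  maraging steel: M = 5.41×10⁻³
  epoxy: M = 5.17×10⁻³
  alumina ceramic: M = 4.29×10⁻³
  concrete: M = 2.49×10⁻³
Highest index: GFRP laminate.

GFRP laminate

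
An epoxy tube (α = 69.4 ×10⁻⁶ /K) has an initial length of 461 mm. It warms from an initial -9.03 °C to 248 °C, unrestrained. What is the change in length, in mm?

8.22 mm

ΔT = 248 − (-9.03) = 257.0 K.
ΔL = α·L₀·ΔT = 69.4×10⁻⁶ × 461 mm × 257.0 K = 8.22 mm.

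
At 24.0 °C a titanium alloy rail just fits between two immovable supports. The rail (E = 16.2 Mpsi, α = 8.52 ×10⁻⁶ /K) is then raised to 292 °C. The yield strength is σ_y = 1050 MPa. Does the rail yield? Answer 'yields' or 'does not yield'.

E = 16.2 Mpsi = 111.7 GPa.
ΔT = 268.0 K. Constrained thermal stress σ = E·α·ΔT = 111.7×10³ MPa × 8.52×10⁻⁶ × 268.0 = 255 MPa (compressive).
Compare to σ_y = 1050 MPa: σ < σ_y, so it does not yield.

does not yield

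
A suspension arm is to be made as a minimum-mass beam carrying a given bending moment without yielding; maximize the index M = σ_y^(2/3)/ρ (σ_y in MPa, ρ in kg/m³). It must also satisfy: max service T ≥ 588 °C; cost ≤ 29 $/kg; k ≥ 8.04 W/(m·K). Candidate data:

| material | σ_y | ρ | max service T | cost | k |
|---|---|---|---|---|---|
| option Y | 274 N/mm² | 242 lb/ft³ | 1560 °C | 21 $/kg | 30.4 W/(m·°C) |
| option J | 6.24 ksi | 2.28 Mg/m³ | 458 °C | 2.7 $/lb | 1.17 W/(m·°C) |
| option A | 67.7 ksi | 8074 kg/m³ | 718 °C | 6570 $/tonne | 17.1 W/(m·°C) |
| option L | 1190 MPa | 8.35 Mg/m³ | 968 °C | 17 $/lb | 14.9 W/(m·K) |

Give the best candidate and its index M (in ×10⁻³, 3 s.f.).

Screen on constraints: max service T ≥ 588 °C; cost ≤ 29 $/kg; k ≥ 8.04 W/(m·K). Survivors: option Y, option A.
In SI units:
  option Y: σ_y = 274.0 MPa, ρ = 3876 kg/m³
  option A: σ_y = 466.8 MPa, ρ = 8074 kg/m³
  option Y: M = 10.9×10⁻³
  option A: M = 7.45×10⁻³
Option Y ranks first.

option Y, M = 10.9×10⁻³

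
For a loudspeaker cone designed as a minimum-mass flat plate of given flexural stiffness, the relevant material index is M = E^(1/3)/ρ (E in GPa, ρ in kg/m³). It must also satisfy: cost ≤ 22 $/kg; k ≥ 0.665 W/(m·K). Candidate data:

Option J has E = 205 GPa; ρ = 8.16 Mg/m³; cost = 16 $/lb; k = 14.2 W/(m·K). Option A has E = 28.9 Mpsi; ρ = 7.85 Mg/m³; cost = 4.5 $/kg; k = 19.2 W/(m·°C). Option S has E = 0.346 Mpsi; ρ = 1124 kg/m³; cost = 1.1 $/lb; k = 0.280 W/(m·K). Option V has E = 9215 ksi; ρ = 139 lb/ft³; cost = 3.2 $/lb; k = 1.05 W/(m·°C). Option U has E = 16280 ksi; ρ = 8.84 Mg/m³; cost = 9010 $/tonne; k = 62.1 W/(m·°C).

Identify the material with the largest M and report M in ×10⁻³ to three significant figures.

Screen on constraints: cost ≤ 22 $/kg; k ≥ 0.665 W/(m·K). Survivors: option A, option V, option U.
In SI units:
  option A: E = 199.3 GPa, ρ = 7850 kg/m³
  option V: E = 63.54 GPa, ρ = 2227 kg/m³
  option U: E = 112.2 GPa, ρ = 8840 kg/m³
  option V: M = 1.79×10⁻³
  option A: M = 0.744×10⁻³
  option U: M = 0.546×10⁻³
The maximum is for option V.

option V, M = 1.79×10⁻³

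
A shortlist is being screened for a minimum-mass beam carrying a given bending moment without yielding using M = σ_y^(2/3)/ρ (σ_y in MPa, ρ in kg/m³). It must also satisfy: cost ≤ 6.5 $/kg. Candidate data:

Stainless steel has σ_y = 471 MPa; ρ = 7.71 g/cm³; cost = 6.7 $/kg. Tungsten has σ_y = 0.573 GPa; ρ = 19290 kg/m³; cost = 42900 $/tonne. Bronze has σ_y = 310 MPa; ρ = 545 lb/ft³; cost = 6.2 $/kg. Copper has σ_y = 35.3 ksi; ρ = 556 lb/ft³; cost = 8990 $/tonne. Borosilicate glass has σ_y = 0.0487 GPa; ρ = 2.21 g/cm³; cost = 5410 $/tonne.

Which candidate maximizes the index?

Screen on constraints: cost ≤ 6.5 $/kg. Survivors: bronze, borosilicate glass.
After converting to SI:
  bronze: σ_y = 310.0 MPa, ρ = 8730 kg/m³
  borosilicate glass: σ_y = 48.70 MPa, ρ = 2210 kg/m³
  borosilicate glass: M = 6.03×10⁻³
  bronze: M = 5.25×10⁻³
Borosilicate glass ranks first.

borosilicate glass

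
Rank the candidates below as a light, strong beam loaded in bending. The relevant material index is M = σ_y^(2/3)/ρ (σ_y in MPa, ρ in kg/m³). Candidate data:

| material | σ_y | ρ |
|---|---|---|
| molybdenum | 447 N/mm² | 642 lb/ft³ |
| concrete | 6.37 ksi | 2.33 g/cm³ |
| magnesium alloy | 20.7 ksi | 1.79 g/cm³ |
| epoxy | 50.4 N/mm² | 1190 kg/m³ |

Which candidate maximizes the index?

After converting to SI:
  molybdenum: σ_y = 447.0 MPa, ρ = 10280 kg/m³
  concrete: σ_y = 43.92 MPa, ρ = 2330 kg/m³
  magnesium alloy: σ_y = 142.7 MPa, ρ = 1790 kg/m³
  epoxy: σ_y = 50.40 MPa, ρ = 1190 kg/m³
  magnesium alloy: M = 15.3×10⁻³
  epoxy: M = 11.5×10⁻³
  molybdenum: M = 5.68×10⁻³
  concrete: M = 5.34×10⁻³
Highest index: magnesium alloy.

magnesium alloy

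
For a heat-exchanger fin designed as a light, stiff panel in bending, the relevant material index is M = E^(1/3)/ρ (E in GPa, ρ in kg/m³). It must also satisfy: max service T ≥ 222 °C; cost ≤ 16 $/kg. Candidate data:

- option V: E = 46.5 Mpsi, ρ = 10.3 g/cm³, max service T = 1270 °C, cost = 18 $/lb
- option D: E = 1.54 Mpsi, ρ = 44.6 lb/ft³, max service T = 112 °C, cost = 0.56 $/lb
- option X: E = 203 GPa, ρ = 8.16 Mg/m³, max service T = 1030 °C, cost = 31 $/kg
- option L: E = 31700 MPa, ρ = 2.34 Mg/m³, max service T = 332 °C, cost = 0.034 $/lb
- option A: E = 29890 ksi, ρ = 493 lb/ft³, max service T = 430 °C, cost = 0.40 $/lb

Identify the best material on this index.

option L

Screen on constraints: max service T ≥ 222 °C; cost ≤ 16 $/kg. Survivors: option L, option A.
Putting every candidate on a common basis:
  option L: E = 31.70 GPa, ρ = 2340 kg/m³
  option A: E = 206.1 GPa, ρ = 7897 kg/m³
  option L: M = 1.35×10⁻³
  option A: M = 0.748×10⁻³
Option L ranks first.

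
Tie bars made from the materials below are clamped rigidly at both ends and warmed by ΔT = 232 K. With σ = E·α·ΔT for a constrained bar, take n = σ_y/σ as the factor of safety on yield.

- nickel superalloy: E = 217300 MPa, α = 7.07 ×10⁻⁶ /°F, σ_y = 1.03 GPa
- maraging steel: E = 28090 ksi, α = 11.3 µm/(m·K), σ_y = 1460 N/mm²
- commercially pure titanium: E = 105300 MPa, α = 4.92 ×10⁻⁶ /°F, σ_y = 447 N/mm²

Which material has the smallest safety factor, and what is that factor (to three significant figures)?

nickel superalloy, n = 1.61

In consistent units (E in GPa, α in ×10⁻⁶/K, σ_y in MPa):
  nickel superalloy: E = 217.3, α = 12.7, σ_y = 1030 → σ = 642 MPa, n = 1.61
  maraging steel: E = 193.7, α = 11.3, σ_y = 1460 → σ = 508 MPa, n = 2.88
  commercially pure titanium: E = 105.3, α = 8.86, σ_y = 447.0 → σ = 216 MPa, n = 2.07
The minimum is nickel superalloy at n = 1.61.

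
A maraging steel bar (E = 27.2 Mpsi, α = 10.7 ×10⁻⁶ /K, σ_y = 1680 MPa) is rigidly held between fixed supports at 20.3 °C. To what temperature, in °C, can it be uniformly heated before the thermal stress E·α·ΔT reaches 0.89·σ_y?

E = 27.2 Mpsi = 187.5 GPa.
E·α·ΔT = 1495 MPa ⇒ ΔT = 1495 / (187.5×10³ × 10.7×10⁻⁶) = 745.1 K.
T = 20.3 + 745.1 = 765.4 °C.

765 °C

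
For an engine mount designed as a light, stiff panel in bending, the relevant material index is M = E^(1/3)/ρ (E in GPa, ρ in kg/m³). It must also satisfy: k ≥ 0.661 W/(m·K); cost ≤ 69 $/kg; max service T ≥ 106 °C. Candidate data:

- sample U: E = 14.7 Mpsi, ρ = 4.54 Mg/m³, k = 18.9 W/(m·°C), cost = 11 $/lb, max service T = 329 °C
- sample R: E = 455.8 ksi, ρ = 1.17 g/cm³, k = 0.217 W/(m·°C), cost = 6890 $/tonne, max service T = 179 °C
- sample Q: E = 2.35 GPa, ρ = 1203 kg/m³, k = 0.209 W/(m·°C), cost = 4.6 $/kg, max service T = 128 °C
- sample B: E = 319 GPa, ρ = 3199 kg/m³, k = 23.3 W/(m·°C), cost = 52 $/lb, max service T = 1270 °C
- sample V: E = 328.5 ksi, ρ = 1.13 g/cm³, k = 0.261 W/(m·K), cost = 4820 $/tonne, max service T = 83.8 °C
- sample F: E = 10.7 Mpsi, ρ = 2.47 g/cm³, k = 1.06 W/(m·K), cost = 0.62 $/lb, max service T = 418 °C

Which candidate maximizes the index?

Screen on constraints: k ≥ 0.661 W/(m·K); cost ≤ 69 $/kg; max service T ≥ 106 °C. Survivors: sample U, sample F.
Putting every candidate on a common basis:
  sample U: E = 101.4 GPa, ρ = 4540 kg/m³
  sample F: E = 73.77 GPa, ρ = 2470 kg/m³
  sample F: M = 1.70×10⁻³
  sample U: M = 1.03×10⁻³
Highest index: sample F.

sample F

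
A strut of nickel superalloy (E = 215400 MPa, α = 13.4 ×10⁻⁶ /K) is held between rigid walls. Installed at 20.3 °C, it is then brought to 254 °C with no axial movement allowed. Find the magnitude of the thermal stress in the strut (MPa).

E = 215400 MPa = 215.4 GPa.
ΔT = 233.7 K. Constrained thermal stress σ = E·α·ΔT = 215.4×10³ MPa × 13.4×10⁻⁶ × 233.7 = 675 MPa (compressive).

675 MPa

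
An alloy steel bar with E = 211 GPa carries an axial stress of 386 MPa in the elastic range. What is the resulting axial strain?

1.83×10⁻³

ε = σ/E = 386 / 211000 = 1.83×10⁻³.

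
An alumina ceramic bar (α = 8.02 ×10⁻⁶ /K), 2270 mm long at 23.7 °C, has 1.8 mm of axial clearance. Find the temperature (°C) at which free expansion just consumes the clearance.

123 °C

α·L₀·ΔT = 1.8 mm ⇒ ΔT = 1.8 / (8.02×10⁻⁶ × 2270.0) = 98.87 K.
T = 23.7 + 98.87 = 122.6 °C.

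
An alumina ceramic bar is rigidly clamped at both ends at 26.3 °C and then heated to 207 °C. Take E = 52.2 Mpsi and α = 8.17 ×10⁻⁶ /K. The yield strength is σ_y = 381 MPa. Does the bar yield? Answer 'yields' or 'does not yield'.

yields

E = 52.2 Mpsi = 359.9 GPa.
ΔT = 180.7 K. Constrained thermal stress σ = E·α·ΔT = 359.9×10³ MPa × 8.17×10⁻⁶ × 180.7 = 531 MPa (compressive).
Compare to σ_y = 381 MPa: σ ≥ σ_y, so it yields.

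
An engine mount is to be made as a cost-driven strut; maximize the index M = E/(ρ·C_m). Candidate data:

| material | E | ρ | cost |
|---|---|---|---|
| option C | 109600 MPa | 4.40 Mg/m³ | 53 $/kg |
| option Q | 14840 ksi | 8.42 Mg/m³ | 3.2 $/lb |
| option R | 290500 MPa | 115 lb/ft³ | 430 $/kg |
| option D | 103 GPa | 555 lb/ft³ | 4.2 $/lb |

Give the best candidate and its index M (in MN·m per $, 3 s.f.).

option Q, M = 1.72 MN·m per $

In SI units:
  option C: E = 109.6 GPa, ρ = 4400 kg/m³, cost = 53.00 $/kg
  option Q: E = 102.3 GPa, ρ = 8420 kg/m³, cost = 7.055 $/kg
  option R: E = 290.5 GPa, ρ = 1842 kg/m³, cost = 430.0 $/kg
  option D: E = 103.0 GPa, ρ = 8890 kg/m³, cost = 9.259 $/kg
  option Q: M = 1.72 MN·m per $
  option D: M = 1.25 MN·m per $
  option C: M = 0.470 MN·m per $
  option R: M = 0.367 MN·m per $
The maximum is for option Q.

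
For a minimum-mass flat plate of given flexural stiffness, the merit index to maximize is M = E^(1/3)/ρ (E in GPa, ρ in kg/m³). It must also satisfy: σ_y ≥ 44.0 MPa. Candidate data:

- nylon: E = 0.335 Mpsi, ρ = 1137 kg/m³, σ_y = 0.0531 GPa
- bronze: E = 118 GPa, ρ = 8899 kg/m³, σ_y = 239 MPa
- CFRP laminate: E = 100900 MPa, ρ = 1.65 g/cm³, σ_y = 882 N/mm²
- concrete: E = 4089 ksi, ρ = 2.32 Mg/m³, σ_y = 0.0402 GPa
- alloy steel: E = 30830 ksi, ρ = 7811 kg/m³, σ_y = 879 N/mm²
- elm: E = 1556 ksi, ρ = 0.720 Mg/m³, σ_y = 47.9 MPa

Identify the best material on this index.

elm

Screen on constraints: σ_y ≥ 44.0 MPa. Survivors: nylon, bronze, CFRP laminate, alloy steel, elm.
Putting every candidate on a common basis:
  nylon: E = 2.310 GPa, ρ = 1137 kg/m³
  bronze: E = 118.0 GPa, ρ = 8899 kg/m³
  CFRP laminate: E = 100.9 GPa, ρ = 1650 kg/m³
  alloy steel: E = 212.6 GPa, ρ = 7811 kg/m³
  elm: E = 10.73 GPa, ρ = 720.0 kg/m³
  elm: M = 3.06×10⁻³
  CFRP laminate: M = 2.82×10⁻³
  nylon: M = 1.16×10⁻³
  alloy steel: M = 0.764×10⁻³
  bronze: M = 0.551×10⁻³
Highest index: elm.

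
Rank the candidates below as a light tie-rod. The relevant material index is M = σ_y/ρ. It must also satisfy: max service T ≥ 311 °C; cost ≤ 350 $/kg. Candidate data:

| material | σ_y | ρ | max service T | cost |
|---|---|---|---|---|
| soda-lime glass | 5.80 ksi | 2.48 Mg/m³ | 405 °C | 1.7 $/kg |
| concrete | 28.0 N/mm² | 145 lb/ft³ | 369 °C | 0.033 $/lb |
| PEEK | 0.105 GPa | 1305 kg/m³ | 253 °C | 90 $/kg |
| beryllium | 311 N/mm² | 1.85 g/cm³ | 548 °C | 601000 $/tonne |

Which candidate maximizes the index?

soda-lime glass

Screen on constraints: max service T ≥ 311 °C; cost ≤ 350 $/kg. Survivors: soda-lime glass, concrete.
Putting every candidate on a common basis:
  soda-lime glass: σ_y = 39.99 MPa, ρ = 2480 kg/m³
  concrete: σ_y = 28.00 MPa, ρ = 2323 kg/m³
  soda-lime glass: M = 16.1 kN·m/kg
  concrete: M = 12.1 kN·m/kg
Highest index: soda-lime glass.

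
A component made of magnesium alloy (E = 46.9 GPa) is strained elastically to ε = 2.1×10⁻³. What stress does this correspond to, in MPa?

98.5 MPa

σ = E·ε = 46900 MPa × 2.1×10⁻³ = 98.5 MPa.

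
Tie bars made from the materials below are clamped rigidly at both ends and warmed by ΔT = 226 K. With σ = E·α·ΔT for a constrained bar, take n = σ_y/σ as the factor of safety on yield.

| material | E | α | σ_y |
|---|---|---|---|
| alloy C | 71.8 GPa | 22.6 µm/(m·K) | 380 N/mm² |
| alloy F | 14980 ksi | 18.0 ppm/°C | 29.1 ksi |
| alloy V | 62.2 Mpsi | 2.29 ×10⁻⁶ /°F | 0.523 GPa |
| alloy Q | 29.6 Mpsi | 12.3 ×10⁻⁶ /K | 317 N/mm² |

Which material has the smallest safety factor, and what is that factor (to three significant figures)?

Converting E to GPa, α to ×10⁻⁶/K, σ_y to MPa, then σ and n for each:
  alloy C: E = 71.80, α = 22.6, σ_y = 380.0 → σ = 367 MPa, n = 1.04
  alloy F: E = 103.3, α = 18.0, σ_y = 200.6 → σ = 420 MPa, n = 0.478
  alloy V: E = 428.9, α = 4.12, σ_y = 523.0 → σ = 400 MPa, n = 1.31
  alloy Q: E = 204.1, α = 12.3, σ_y = 317.0 → σ = 567 MPa, n = 0.559
Smallest n: alloy F with n = 0.478.

alloy F, n = 0.478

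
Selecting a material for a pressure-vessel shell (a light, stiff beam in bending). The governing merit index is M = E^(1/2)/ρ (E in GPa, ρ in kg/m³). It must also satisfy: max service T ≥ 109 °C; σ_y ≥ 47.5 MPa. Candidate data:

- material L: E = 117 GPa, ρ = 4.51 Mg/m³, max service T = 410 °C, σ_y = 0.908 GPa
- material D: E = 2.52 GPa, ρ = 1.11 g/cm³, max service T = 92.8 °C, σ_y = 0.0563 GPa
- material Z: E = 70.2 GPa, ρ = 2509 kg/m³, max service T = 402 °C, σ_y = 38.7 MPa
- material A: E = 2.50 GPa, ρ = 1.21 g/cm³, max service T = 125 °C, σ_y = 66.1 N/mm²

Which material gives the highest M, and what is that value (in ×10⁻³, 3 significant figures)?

material L, M = 2.40×10⁻³

Screen on constraints: max service T ≥ 109 °C; σ_y ≥ 47.5 MPa. Survivors: material L, material A.
Normalizing units and computing the index:
  material L: E = 117.0 GPa, ρ = 4510 kg/m³
  material A: E = 2.500 GPa, ρ = 1210 kg/m³
  material L: M = 2.40×10⁻³
  material A: M = 1.31×10⁻³
Material L has the largest M.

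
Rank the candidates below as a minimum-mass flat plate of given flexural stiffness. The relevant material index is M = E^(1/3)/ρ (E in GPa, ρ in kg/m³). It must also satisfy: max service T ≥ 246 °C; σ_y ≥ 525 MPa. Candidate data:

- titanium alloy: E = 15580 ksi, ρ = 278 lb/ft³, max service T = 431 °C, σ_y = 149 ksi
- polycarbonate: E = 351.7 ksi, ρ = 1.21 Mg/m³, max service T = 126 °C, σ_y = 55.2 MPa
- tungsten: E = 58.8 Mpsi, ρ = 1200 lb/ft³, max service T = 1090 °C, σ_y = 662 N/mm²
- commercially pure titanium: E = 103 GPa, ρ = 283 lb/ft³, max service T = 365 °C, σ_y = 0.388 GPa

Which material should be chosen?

Screen on constraints: max service T ≥ 246 °C; σ_y ≥ 525 MPa. Survivors: titanium alloy, tungsten.
Putting every candidate on a common basis:
  titanium alloy: E = 107.4 GPa, ρ = 4453 kg/m³
  tungsten: E = 405.4 GPa, ρ = 19220 kg/m³
  titanium alloy: M = 1.07×10⁻³
  tungsten: M = 0.385×10⁻³
Titanium alloy ranks first.

titanium alloy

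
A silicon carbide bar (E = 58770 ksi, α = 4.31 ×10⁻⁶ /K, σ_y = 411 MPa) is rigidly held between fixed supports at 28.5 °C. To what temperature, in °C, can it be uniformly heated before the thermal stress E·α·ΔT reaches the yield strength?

E = 58770 ksi = 405.2 GPa.
E·α·ΔT = 411.0 MPa ⇒ ΔT = 411.0 / (405.2×10³ × 4.31×10⁻⁶) = 235.3 K.
T = 28.5 + 235.3 = 263.8 °C.

264 °C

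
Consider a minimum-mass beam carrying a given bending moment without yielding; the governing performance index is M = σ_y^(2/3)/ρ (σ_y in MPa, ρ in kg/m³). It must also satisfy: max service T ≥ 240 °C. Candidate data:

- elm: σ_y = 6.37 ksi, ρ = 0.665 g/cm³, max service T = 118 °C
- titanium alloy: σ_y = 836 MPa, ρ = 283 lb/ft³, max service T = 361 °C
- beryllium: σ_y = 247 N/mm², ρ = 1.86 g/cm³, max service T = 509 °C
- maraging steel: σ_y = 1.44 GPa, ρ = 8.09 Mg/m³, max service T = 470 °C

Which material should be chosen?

beryllium

Screen on constraints: max service T ≥ 240 °C. Survivors: titanium alloy, beryllium, maraging steel.
In SI units:
  titanium alloy: σ_y = 836.0 MPa, ρ = 4533 kg/m³
  beryllium: σ_y = 247.0 MPa, ρ = 1860 kg/m³
  maraging steel: σ_y = 1440 MPa, ρ = 8090 kg/m³
  beryllium: M = 21.2×10⁻³
  titanium alloy: M = 19.6×10⁻³
  maraging steel: M = 15.8×10⁻³
Beryllium ranks first.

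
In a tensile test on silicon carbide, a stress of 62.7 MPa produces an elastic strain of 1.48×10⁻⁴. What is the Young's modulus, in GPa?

E = σ/ε = 62.7 MPa / 1.48×10⁻⁴ = 423600 MPa = 424 GPa.

424 GPa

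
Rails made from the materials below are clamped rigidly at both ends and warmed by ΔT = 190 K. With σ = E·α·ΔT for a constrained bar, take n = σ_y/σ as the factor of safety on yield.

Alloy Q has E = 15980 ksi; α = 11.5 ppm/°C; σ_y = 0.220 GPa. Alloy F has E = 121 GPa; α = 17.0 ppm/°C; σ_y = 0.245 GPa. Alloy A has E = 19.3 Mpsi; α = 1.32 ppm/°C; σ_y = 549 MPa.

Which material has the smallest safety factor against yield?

Per material, after unit conversion:
  alloy Q: E = 110.2, α = 11.5, σ_y = 220.0 → σ = 241 MPa, n = 0.914
  alloy F: E = 121.0, α = 17.0, σ_y = 245.0 → σ = 391 MPa, n = 0.627
  alloy A: E = 133.1, α = 1.32, σ_y = 549.0 → σ = 33.4 MPa, n = 16.5
Smallest n: alloy F with n = 0.627.

alloy F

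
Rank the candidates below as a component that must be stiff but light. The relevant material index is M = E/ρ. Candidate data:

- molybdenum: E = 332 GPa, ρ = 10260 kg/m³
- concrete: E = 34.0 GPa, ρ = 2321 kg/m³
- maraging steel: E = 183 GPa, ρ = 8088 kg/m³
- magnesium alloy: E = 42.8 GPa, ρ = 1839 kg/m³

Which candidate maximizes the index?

Per-candidate index values:
  molybdenum: M = 32.4 MN·m/kg
  magnesium alloy: M = 23.3 MN·m/kg
  maraging steel: M = 22.6 MN·m/kg
  concrete: M = 14.6 MN·m/kg
Molybdenum has the largest M.

molybdenum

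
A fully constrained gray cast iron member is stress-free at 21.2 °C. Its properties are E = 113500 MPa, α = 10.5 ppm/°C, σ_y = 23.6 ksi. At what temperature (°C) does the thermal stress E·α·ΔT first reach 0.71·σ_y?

118 °C

E = 113500 MPa = 113.5 GPa.
σ_y = 23.6 ksi = 162.7 MPa.
E·α·ΔT = 115.5 MPa ⇒ ΔT = 115.5 / (113.5×10³ × 10.5×10⁻⁶) = 96.94 K.
T = 21.2 + 96.94 = 118.1 °C.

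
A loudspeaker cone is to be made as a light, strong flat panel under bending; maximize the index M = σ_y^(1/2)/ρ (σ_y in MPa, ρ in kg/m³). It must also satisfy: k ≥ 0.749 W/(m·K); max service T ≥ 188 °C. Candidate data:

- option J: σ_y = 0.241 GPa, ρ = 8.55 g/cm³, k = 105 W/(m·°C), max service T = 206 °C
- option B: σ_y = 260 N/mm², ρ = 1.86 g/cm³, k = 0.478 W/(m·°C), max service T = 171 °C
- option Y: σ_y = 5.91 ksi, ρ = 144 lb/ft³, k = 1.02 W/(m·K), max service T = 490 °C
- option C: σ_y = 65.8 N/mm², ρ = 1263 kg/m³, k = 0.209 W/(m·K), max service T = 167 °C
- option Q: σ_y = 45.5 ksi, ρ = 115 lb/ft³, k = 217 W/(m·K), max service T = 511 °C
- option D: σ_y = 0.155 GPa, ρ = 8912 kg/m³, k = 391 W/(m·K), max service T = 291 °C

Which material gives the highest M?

option Q

Screen on constraints: k ≥ 0.749 W/(m·K); max service T ≥ 188 °C. Survivors: option J, option Y, option Q, option D.
Putting every candidate on a common basis:
  option J: σ_y = 241.0 MPa, ρ = 8550 kg/m³
  option Y: σ_y = 40.75 MPa, ρ = 2307 kg/m³
  option Q: σ_y = 313.7 MPa, ρ = 1842 kg/m³
  option D: σ_y = 155.0 MPa, ρ = 8912 kg/m³
  option Q: M = 9.61×10⁻³
  option Y: M = 2.77×10⁻³
  option J: M = 1.82×10⁻³
  option D: M = 1.40×10⁻³
Highest index: option Q.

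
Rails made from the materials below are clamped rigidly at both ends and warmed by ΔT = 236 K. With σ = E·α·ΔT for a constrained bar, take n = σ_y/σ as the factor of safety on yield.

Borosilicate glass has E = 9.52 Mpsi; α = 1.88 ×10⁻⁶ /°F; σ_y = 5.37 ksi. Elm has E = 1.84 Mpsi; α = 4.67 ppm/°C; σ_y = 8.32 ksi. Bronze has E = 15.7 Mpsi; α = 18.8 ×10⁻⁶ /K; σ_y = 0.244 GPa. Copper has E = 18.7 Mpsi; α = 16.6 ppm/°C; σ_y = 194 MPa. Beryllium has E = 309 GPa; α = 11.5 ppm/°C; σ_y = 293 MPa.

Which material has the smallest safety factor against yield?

Converting E to GPa, α to ×10⁻⁶/K, σ_y to MPa, then σ and n for each:
  borosilicate glass: E = 65.64, α = 3.38, σ_y = 37.02 → σ = 52.4 MPa, n = 0.706
  elm: E = 12.69, α = 4.67, σ_y = 57.36 → σ = 14.0 MPa, n = 4.10
  bronze: E = 108.2, α = 18.8, σ_y = 244.0 → σ = 480 MPa, n = 0.508
  copper: E = 128.9, α = 16.6, σ_y = 194.0 → σ = 505 MPa, n = 0.384
  beryllium: E = 309.0, α = 11.5, σ_y = 293.0 → σ = 839 MPa, n = 0.349
Beryllium has the lowest safety factor, n = 0.349.

beryllium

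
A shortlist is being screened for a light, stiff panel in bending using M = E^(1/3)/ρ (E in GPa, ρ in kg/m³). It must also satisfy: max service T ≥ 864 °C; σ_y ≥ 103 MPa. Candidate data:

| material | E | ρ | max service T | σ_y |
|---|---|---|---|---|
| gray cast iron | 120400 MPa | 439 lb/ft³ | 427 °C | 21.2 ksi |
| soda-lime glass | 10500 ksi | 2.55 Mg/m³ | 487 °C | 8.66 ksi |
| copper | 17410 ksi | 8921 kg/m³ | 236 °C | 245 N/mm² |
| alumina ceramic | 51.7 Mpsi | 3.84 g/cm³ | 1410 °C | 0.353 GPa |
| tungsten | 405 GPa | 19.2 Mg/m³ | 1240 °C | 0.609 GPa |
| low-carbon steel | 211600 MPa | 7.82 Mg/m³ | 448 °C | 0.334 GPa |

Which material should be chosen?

Screen on constraints: max service T ≥ 864 °C; σ_y ≥ 103 MPa. Survivors: alumina ceramic, tungsten.
After converting to SI:
  alumina ceramic: E = 356.5 GPa, ρ = 3840 kg/m³
  tungsten: E = 405.0 GPa, ρ = 19200 kg/m³
  alumina ceramic: M = 1.85×10⁻³
  tungsten: M = 0.385×10⁻³
Alumina ceramic has the largest M.

alumina ceramic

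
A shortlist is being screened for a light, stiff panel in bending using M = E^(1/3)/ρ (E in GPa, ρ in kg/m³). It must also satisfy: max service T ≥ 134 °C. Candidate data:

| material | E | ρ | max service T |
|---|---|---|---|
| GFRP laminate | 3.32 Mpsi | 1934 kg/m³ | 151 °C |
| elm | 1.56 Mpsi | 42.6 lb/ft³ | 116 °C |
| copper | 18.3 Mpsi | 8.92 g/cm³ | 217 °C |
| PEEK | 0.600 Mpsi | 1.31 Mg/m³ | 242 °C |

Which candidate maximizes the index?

GFRP laminate

Screen on constraints: max service T ≥ 134 °C. Survivors: GFRP laminate, copper, PEEK.
Normalizing units and computing the index:
  GFRP laminate: E = 22.89 GPa, ρ = 1934 kg/m³
  copper: E = 126.2 GPa, ρ = 8920 kg/m³
  PEEK: E = 4.137 GPa, ρ = 1310 kg/m³
  GFRP laminate: M = 1.47×10⁻³
  PEEK: M = 1.23×10⁻³
  copper: M = 0.562×10⁻³
GFRP laminate has the largest M.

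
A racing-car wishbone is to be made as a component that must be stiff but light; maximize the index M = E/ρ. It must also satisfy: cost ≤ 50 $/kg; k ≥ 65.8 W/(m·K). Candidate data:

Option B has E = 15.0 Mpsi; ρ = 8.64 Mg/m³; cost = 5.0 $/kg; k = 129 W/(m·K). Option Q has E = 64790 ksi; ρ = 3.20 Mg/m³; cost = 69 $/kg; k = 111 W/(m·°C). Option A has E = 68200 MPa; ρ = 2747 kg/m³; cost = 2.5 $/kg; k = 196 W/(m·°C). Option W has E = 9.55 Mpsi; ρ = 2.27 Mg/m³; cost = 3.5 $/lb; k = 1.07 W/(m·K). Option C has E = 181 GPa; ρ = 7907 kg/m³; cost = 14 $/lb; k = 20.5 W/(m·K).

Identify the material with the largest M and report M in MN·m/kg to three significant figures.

option A, M = 24.8 MN·m/kg

Screen on constraints: cost ≤ 50 $/kg; k ≥ 65.8 W/(m·K). Survivors: option B, option A.
In SI units:
  option B: E = 103.4 GPa, ρ = 8640 kg/m³
  option A: E = 68.20 GPa, ρ = 2747 kg/m³
  option A: M = 24.8 MN·m/kg
  option B: M = 12.0 MN·m/kg
Option A has the largest M.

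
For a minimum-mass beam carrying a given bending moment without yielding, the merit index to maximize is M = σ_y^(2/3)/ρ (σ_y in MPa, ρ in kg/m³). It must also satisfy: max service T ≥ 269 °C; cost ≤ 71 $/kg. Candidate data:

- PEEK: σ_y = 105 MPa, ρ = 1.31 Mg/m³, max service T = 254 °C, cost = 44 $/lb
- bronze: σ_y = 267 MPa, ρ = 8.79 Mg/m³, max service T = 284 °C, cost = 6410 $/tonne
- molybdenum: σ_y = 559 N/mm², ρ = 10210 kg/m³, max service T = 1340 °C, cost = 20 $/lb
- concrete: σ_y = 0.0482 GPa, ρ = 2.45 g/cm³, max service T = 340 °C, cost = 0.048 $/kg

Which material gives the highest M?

Screen on constraints: max service T ≥ 269 °C; cost ≤ 71 $/kg. Survivors: bronze, molybdenum, concrete.
Normalizing units and computing the index:
  bronze: σ_y = 267.0 MPa, ρ = 8790 kg/m³
  molybdenum: σ_y = 559.0 MPa, ρ = 10210 kg/m³
  concrete: σ_y = 48.20 MPa, ρ = 2450 kg/m³
  molybdenum: M = 6.65×10⁻³
  concrete: M = 5.41×10⁻³
  bronze: M = 4.72×10⁻³
Highest index: molybdenum.

molybdenum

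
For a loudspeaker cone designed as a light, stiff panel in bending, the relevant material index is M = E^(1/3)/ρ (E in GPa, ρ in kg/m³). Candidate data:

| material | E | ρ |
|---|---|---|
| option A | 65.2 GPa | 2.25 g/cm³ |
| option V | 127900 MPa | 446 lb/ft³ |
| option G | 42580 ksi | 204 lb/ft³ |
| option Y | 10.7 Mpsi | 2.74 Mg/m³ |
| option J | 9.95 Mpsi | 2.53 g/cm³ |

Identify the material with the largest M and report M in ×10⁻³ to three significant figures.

Normalizing units and computing the index:
  option A: E = 65.20 GPa, ρ = 2250 kg/m³
  option V: E = 127.9 GPa, ρ = 7144 kg/m³
  option G: E = 293.6 GPa, ρ = 3268 kg/m³
  option Y: E = 73.77 GPa, ρ = 2740 kg/m³
  option J: E = 68.60 GPa, ρ = 2530 kg/m³
  option G: M = 2.03×10⁻³
  option A: M = 1.79×10⁻³
  option J: M = 1.62×10⁻³
  option Y: M = 1.53×10⁻³
  option V: M = 0.705×10⁻³
Option G ranks first.

option G, M = 2.03×10⁻³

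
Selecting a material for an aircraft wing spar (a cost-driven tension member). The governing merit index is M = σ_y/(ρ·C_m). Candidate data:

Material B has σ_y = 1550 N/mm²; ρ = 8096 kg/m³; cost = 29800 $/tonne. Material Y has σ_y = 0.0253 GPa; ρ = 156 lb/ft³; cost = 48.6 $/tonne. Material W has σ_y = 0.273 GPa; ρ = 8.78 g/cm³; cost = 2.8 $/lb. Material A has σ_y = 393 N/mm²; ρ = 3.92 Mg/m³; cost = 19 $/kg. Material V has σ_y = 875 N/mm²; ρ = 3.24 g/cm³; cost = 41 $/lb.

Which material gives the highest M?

material Y

Convert each candidate to consistent units, then evaluate M:
  material B: σ_y = 1550 MPa, ρ = 8096 kg/m³, cost = 29.80 $/kg
  material Y: σ_y = 25.30 MPa, ρ = 2499 kg/m³, cost = 0.04860 $/kg
  material W: σ_y = 273.0 MPa, ρ = 8780 kg/m³, cost = 6.173 $/kg
  material A: σ_y = 393.0 MPa, ρ = 3920 kg/m³, cost = 19.00 $/kg
  material V: σ_y = 875.0 MPa, ρ = 3240 kg/m³, cost = 90.39 $/kg
  material Y: M = 208 kN·m per $
  material B: M = 6.42 kN·m per $
  material A: M = 5.28 kN·m per $
  material W: M = 5.04 kN·m per $
  material V: M = 2.99 kN·m per $
The maximum is for material Y.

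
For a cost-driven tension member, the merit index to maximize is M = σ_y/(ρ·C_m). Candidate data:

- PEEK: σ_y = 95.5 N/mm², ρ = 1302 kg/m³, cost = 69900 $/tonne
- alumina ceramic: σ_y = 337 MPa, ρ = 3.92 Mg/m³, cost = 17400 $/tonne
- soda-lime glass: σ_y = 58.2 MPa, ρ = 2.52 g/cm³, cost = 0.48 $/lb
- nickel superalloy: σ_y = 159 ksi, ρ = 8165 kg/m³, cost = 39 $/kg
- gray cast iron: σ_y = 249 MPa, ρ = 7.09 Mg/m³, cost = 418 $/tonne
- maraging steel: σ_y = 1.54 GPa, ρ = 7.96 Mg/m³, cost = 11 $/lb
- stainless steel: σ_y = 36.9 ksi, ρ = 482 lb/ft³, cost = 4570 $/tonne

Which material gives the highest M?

Normalizing units and computing the index:
  PEEK: σ_y = 95.50 MPa, ρ = 1302 kg/m³, cost = 69.90 $/kg
  alumina ceramic: σ_y = 337.0 MPa, ρ = 3920 kg/m³, cost = 17.40 $/kg
  soda-lime glass: σ_y = 58.20 MPa, ρ = 2520 kg/m³, cost = 1.058 $/kg
  nickel superalloy: σ_y = 1096 MPa, ρ = 8165 kg/m³, cost = 39.00 $/kg
  gray cast iron: σ_y = 249.0 MPa, ρ = 7090 kg/m³, cost = 0.4180 $/kg
  maraging steel: σ_y = 1540 MPa, ρ = 7960 kg/m³, cost = 24.25 $/kg
  stainless steel: σ_y = 254.4 MPa, ρ = 7721 kg/m³, cost = 4.570 $/kg
  gray cast iron: M = 84.0 kN·m per $
  soda-lime glass: M = 21.8 kN·m per $
  maraging steel: M = 7.98 kN·m per $
  stainless steel: M = 7.21 kN·m per $
  alumina ceramic: M = 4.94 kN·m per $
  nickel superalloy: M = 3.44 kN·m per $
  PEEK: M = 1.05 kN·m per $
Gray cast iron has the largest M.

gray cast iron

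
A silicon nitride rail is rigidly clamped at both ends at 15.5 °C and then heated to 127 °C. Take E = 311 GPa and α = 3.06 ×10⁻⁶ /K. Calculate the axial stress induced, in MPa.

106 MPa

ΔT = 111.5 K. Constrained thermal stress σ = E·α·ΔT = 311.0×10³ MPa × 3.06×10⁻⁶ × 111.5 = 106 MPa (compressive).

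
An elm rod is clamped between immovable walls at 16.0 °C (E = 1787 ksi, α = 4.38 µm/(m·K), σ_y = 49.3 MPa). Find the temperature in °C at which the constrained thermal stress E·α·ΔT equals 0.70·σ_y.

E = 1787 ksi = 12.32 GPa.
E·α·ΔT = 34.51 MPa ⇒ ΔT = 34.51 / (12.32×10³ × 4.38×10⁻⁶) = 639.5 K.
T = 16.0 + 639.5 = 655.5 °C.

655 °C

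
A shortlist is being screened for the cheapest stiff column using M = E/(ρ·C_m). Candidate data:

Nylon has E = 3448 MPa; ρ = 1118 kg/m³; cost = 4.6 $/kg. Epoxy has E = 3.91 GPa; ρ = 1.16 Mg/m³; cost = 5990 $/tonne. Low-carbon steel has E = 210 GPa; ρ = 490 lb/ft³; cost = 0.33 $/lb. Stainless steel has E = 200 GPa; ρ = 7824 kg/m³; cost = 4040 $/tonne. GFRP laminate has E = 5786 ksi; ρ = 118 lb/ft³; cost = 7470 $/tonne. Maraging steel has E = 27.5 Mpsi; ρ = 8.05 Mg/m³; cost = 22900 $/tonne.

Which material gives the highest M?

After converting to SI:
  nylon: E = 3.448 GPa, ρ = 1118 kg/m³, cost = 4.600 $/kg
  epoxy: E = 3.910 GPa, ρ = 1160 kg/m³, cost = 5.990 $/kg
  low-carbon steel: E = 210.0 GPa, ρ = 7849 kg/m³, cost = 0.7275 $/kg
  stainless steel: E = 200.0 GPa, ρ = 7824 kg/m³, cost = 4.040 $/kg
  GFRP laminate: E = 39.89 GPa, ρ = 1890 kg/m³, cost = 7.470 $/kg
  maraging steel: E = 189.6 GPa, ρ = 8050 kg/m³, cost = 22.90 $/kg
  low-carbon steel: M = 36.8 MN·m per $
  stainless steel: M = 6.33 MN·m per $
  GFRP laminate: M = 2.83 MN·m per $
  maraging steel: M = 1.03 MN·m per $
  nylon: M = 0.670 MN·m per $
  epoxy: M = 0.563 MN·m per $
Highest index: low-carbon steel.

low-carbon steel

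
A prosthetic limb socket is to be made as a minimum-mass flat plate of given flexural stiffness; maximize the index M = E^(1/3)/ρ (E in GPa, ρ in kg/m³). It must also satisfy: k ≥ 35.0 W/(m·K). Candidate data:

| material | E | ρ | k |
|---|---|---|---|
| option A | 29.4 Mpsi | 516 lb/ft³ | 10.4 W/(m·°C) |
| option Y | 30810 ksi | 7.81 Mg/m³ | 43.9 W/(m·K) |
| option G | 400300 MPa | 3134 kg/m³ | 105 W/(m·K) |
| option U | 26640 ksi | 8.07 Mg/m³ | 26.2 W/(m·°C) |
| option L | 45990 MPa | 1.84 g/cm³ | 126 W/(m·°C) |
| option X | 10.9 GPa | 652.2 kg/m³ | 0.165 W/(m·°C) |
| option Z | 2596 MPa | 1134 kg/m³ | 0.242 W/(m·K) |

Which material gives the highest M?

option G

Screen on constraints: k ≥ 35.0 W/(m·K). Survivors: option Y, option G, option L.
Putting every candidate on a common basis:
  option Y: E = 212.4 GPa, ρ = 7810 kg/m³
  option G: E = 400.3 GPa, ρ = 3134 kg/m³
  option L: E = 45.99 GPa, ρ = 1840 kg/m³
  option G: M = 2.35×10⁻³
  option L: M = 1.95×10⁻³
  option Y: M = 0.764×10⁻³
The maximum is for option G.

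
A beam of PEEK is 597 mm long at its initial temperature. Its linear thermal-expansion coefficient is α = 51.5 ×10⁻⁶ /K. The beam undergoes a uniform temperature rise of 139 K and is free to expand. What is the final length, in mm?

601.27 mm

ΔL = α·L₀·ΔT = 51.5×10⁻⁶ × 597 mm × 139.0 K = 4.27 mm.
L = L₀ + ΔL = 597 + 4.27 = 601.27 mm.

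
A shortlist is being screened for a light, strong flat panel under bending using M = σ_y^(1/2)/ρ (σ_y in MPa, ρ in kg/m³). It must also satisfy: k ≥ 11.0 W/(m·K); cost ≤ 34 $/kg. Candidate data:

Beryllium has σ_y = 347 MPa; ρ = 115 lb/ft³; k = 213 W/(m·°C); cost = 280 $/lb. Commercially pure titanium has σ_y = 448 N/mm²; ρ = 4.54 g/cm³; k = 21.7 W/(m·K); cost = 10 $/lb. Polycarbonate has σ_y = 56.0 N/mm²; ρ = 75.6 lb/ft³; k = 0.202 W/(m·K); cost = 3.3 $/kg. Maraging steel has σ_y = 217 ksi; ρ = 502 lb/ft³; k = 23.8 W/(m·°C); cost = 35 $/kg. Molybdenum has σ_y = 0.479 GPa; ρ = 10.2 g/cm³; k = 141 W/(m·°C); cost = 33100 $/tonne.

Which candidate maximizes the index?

commercially pure titanium

Screen on constraints: k ≥ 11.0 W/(m·K); cost ≤ 34 $/kg. Survivors: commercially pure titanium, molybdenum.
Convert each candidate to consistent units, then evaluate M:
  commercially pure titanium: σ_y = 448.0 MPa, ρ = 4540 kg/m³
  molybdenum: σ_y = 479.0 MPa, ρ = 10200 kg/m³
  commercially pure titanium: M = 4.66×10⁻³
  molybdenum: M = 2.15×10⁻³
Commercially pure titanium ranks first.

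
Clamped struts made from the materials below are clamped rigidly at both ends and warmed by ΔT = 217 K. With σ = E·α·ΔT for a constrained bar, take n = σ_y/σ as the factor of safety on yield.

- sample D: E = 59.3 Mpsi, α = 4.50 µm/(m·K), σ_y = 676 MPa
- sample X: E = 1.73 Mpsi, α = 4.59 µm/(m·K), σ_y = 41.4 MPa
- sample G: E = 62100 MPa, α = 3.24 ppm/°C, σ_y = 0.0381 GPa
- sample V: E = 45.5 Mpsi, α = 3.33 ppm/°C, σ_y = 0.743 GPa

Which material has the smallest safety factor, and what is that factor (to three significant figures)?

Converting E to GPa, α to ×10⁻⁶/K, σ_y to MPa, then σ and n for each:
  sample D: E = 408.9, α = 4.50, σ_y = 676.0 → σ = 399 MPa, n = 1.69
  sample X: E = 11.93, α = 4.59, σ_y = 41.40 → σ = 11.9 MPa, n = 3.48
  sample G: E = 62.10, α = 3.24, σ_y = 38.10 → σ = 43.7 MPa, n = 0.873
  sample V: E = 313.7, α = 3.33, σ_y = 743.0 → σ = 227 MPa, n = 3.28
Sample G has the lowest safety factor, n = 0.873.

sample G, n = 0.873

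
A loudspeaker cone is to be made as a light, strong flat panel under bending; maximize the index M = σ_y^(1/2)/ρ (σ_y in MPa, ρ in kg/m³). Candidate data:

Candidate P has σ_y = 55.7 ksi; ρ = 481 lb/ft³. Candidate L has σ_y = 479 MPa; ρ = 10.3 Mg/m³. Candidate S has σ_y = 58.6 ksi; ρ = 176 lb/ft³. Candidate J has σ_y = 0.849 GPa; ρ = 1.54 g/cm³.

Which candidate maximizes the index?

In SI units:
  candidate P: σ_y = 384.0 MPa, ρ = 7705 kg/m³
  candidate L: σ_y = 479.0 MPa, ρ = 10300 kg/m³
  candidate S: σ_y = 404.0 MPa, ρ = 2819 kg/m³
  candidate J: σ_y = 849.0 MPa, ρ = 1540 kg/m³
  candidate J: M = 18.9×10⁻³
  candidate S: M = 7.13×10⁻³
  candidate P: M = 2.54×10⁻³
  candidate L: M = 2.12×10⁻³
Candidate J has the largest M.

candidate J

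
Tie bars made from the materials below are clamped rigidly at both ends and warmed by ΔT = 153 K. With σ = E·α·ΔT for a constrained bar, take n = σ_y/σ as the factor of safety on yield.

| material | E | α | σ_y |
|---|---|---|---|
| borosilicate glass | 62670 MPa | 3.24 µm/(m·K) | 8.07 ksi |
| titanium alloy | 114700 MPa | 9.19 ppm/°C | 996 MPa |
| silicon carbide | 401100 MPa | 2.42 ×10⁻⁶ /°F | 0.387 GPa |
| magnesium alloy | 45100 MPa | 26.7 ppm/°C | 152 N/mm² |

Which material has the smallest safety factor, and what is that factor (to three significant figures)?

magnesium alloy, n = 0.825

In consistent units (E in GPa, α in ×10⁻⁶/K, σ_y in MPa):
  borosilicate glass: E = 62.67, α = 3.24, σ_y = 55.64 → σ = 31.1 MPa, n = 1.79
  titanium alloy: E = 114.7, α = 9.19, σ_y = 996.0 → σ = 161 MPa, n = 6.18
  silicon carbide: E = 401.1, α = 4.36, σ_y = 387.0 → σ = 267 MPa, n = 1.45
  magnesium alloy: E = 45.10, α = 26.7, σ_y = 152.0 → σ = 184 MPa, n = 0.825
The minimum is magnesium alloy at n = 0.825.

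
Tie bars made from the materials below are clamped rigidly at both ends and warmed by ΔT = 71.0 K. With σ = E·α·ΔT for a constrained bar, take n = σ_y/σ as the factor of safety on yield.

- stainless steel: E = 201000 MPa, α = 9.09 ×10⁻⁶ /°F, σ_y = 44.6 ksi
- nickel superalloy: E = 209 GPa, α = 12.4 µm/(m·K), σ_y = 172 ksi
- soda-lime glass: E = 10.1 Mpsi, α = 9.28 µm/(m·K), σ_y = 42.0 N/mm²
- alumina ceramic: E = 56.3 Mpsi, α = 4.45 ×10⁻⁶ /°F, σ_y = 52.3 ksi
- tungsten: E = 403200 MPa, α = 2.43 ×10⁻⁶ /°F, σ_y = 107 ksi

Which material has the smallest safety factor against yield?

soda-lime glass

Converting E to GPa, α to ×10⁻⁶/K, σ_y to MPa, then σ and n for each:
  stainless steel: E = 201.0, α = 16.4, σ_y = 307.5 → σ = 234 MPa, n = 1.32
  nickel superalloy: E = 209.0, α = 12.4, σ_y = 1186 → σ = 184 MPa, n = 6.44
  soda-lime glass: E = 69.64, α = 9.28, σ_y = 42.00 → σ = 45.9 MPa, n = 0.915
  alumina ceramic: E = 388.2, α = 8.01, σ_y = 360.6 → σ = 221 MPa, n = 1.63
  tungsten: E = 403.2, α = 4.37, σ_y = 737.7 → σ = 125 MPa, n = 5.89
The minimum is soda-lime glass at n = 0.915.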